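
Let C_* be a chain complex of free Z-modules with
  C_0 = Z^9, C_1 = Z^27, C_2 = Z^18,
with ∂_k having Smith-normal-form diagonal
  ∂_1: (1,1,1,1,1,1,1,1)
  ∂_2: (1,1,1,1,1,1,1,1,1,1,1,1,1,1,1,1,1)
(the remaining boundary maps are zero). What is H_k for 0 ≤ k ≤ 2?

H_0: b_0 = 9 − 0 − 8 = 1; torsion from ∂_1 factors > 1: none. So H_0 = Z.
H_1: b_1 = 27 − 8 − 17 = 2; torsion from ∂_2 factors > 1: none. So H_1 = Z^2.
H_2: b_2 = 18 − 17 − 0 = 1; torsion from ∂_3 factors > 1: none. So H_2 = Z.

H_0 = Z,  H_1 = Z^2,  H_2 = Z.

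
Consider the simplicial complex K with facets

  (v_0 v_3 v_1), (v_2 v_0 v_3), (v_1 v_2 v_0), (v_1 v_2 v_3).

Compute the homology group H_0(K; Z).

Order the vertices as v_0 < v_1 < v_2 < v_3. Listing each simplex with vertices in this order, K has dimension 2 with simplices:

  0-simplices (4): [v_0], [v_1], [v_2], [v_3]
  1-simplices (6): [v_0,v_1], [v_0,v_2], [v_0,v_3], [v_1,v_2], [v_1,v_3], [v_2,v_3]
  2-simplices (4): [v_0,v_1,v_2], [v_0,v_1,v_3], [v_0,v_2,v_3], [v_1,v_2,v_3]

Hence C_0 ≅ Z^4, C_1 ≅ Z^6, C_2 ≅ Z^4.

∂_1: C_1 → C_0 maps an edge to its endpoints' difference, ∂[p,q] = q − p.
The resulting 4×6 matrix has rank 3, and its Smith normal form has invariant factors (1,1,1).

∂_2: C_2 → C_1 maps a triangle to the signed sum of its edges. For instance
  ∂[v_0,v_2,v_3] = [v_2,v_3] − [v_0,v_3] + [v_0,v_2],
  ∂[v_1,v_2,v_3] = [v_2,v_3] − [v_1,v_3] + [v_1,v_2].
The resulting 6×4 matrix has rank 3, and its Smith normal form has invariant factors (1,1,1).

Computing H_k = (kernel of ∂_k) / (image of ∂_{k+1}):

  H_0: rank C_0 − rank ∂_1 = 4 − 3 = 1, and the invariant factors of ∂_1 are all 1, so H_0 ≅ Z.

H_0 ≅ Z.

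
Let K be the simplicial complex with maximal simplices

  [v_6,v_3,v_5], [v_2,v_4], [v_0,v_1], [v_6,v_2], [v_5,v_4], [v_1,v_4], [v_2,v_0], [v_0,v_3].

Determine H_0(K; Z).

Fix the vertex order v_0 < v_1 < v_2 < v_3 < v_4 < v_5 < v_6 and write every simplex with vertices in increasing order. Then dim K = 2 and the simplices of K are:

  0-simplices (7): [v_0], [v_1], [v_2], [v_3], [v_4], [v_5], [v_6]
  1-simplices (10): [v_0,v_1], [v_0,v_2], [v_0,v_3], [v_1,v_4], [v_2,v_4], [v_2,v_6], [v_3,v_5], [v_3,v_6], [v_4,v_5], [v_5,v_6]
  2-simplices (1): [v_3,v_5,v_6]

Hence C_0 ≅ Z^7, C_1 ≅ Z^10, C_2 ≅ Z^1.

Boundary ∂_1: C_1 → C_0 sends each edge [p,q] (with p < q) to q − p. For instance
  ∂[v_3,v_6] = [v_6] − [v_3].
This gives a 7×10 integer matrix of rank 6; reducing to Smith normal form yields diagonal entries (1,1,1,1,1,1).

The boundary map ∂_2: C_2 → C_1 maps a triangle to the signed sum of its edges. For instance
  ∂[v_3,v_5,v_6] = [v_5,v_6] − [v_3,v_6] + [v_3,v_5].
This gives a 10×1 integer matrix of rank 1; reducing to Smith normal form yields diagonal entries (1).

Reading off H_k = ker ∂_k / im ∂_{k+1}:

  H_0: rank C_0 − rank ∂_1 = 7 − 6 = 1, and the invariant factors of ∂_1 are all 1, so H_0 = Z.

H_0 = Z.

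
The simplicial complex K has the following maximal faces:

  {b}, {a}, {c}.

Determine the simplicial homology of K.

H_0 = Z^3.

Order the vertices as a < b < c. Listing each simplex with vertices in this order, K has dimension 0 with simplices:

  0-simplices (3): a, b, c

Hence C_0 ≅ Z^3.

Now H_k = ker ∂_k / im ∂_{k+1}, so:

  H_0: rank C_0 − rank ∂_1 = 3 − 0 = 3, and there is no ∂_1, so H_0 = Z^3.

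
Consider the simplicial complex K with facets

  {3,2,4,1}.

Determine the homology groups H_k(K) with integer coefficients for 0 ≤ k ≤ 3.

H_0 = Z,  H_1 = 0,  H_2 = 0,  H_3 = 0.

Take the total order 1 < 2 < 3 < 4 on the vertex set. Then K (dimension 3) consists of the simplices:

  0-simplices (4): [1], [2], [3], [4]
  1-simplices (6): [1,2], [1,3], [1,4], [2,3], [2,4], [3,4]
  2-simplices (4): [1,2,3], [1,2,4], [1,3,4], [2,3,4]
  3-simplices (1): [1,2,3,4]

giving chain groups C_0 ≅ Z^4, C_1 ≅ Z^6, C_2 ≅ Z^4, C_3 ≅ Z^1.

∂_1: C_1 → C_0 sends each edge [p,q] (with p < q) to q − p. For instance
  ∂[1,3] = [3] − [1].
The 4×6 boundary matrix has rank 3 and Smith normal form diag(1,1,1).

∂_2: C_2 → C_1 maps a triangle to the signed sum of its edges. For instance
  ∂[1,2,3] = [2,3] − [1,3] + [1,2],
  ∂[1,2,4] = [2,4] − [1,4] + [1,2].
This gives a 6×4 integer matrix of rank 3; reducing to Smith normal form yields diagonal entries (1,1,1).

The boundary map ∂_3: C_3 → C_2 sends each 3-simplex σ to the alternating sum Σ_i (−1)^i (σ with its i-th vertex removed). For instance
  ∂[1,2,3,4] = [2,3,4] − [1,3,4] + [1,2,4] − [1,2,3].
As a 4×1 matrix over Z this has rank 1, with invariant factors (1).

Now H_k = ker ∂_k / im ∂_{k+1}, so:

  H_0: rank C_0 − rank ∂_1 = 4 − 3 = 1, and the invariant factors of ∂_1 are all 1, so H_0 = Z.
  H_1: rank ker ∂_1 − rank ∂_2 = (6 − 3) − 3 = 0, and the invariant factors of ∂_2 are all 1, so H_1 = 0.
  H_2: rank ker ∂_2 − rank ∂_3 = (4 − 3) − 1 = 0, and the invariant factors of ∂_3 are all 1, so H_2 = 0.
  H_3: rank ker ∂_3 − rank ∂_4 = (1 − 1) − 0 = 0, and there is no ∂_4, so H_3 = 0.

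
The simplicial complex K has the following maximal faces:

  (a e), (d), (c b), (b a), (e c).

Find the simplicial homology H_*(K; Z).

H_0 = Z^2,  H_1 = Z.

We work with the vertex ordering a < b < c < d < e. The simplices of K, each written with vertices in increasing order, are:

  0-simplices (5): a, b, c, d, e
  1-simplices (4): ab, ae, bc, ce

so the chain groups are C_0 ≅ Z^5, C_1 ≅ Z^4.

∂_1: C_1 → C_0 is given by ∂[p,q] = [q] − [p].
This gives a 5×4 integer matrix of rank 3; reducing to Smith normal form yields diagonal entries (1,1,1).

Reading off H_k = ker ∂_k / im ∂_{k+1}:

  H_0: rank C_0 − rank ∂_1 = 5 − 3 = 2, and the invariant factors of ∂_1 are all 1, so H_0 = Z^2.
  H_1: rank ker ∂_1 − rank ∂_2 = (4 − 3) − 0 = 1, and there is no ∂_2, so H_1 = Z.

As a check, the Euler characteristic is 5 − 4 = 1, which agrees with 2 − 1 = 1.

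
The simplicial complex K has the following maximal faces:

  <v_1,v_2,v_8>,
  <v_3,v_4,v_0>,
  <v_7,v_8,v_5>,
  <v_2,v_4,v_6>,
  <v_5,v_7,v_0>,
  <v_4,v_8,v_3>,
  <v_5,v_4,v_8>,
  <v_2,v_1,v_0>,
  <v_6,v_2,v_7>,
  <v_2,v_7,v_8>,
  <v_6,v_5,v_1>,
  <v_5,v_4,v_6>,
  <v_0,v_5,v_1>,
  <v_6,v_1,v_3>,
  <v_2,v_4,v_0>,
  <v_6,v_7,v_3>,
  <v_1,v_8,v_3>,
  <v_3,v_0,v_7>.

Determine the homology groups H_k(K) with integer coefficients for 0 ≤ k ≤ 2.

Fix the vertex order v_0 < v_1 < v_2 < v_3 < v_4 < v_5 < v_6 < v_7 < v_8 and write every simplex with vertices in increasing order. Then dim K = 2 and the simplices of K are:

  0-simplices (9): [v_0], [v_1], [v_2], [v_3], [v_4], [v_5], [v_6], [v_7], [v_8]
  1-simplices (27): (27 of them)
  2-simplices (18): (18 of them)

giving chain groups C_0 ≅ Z^9, C_1 ≅ Z^27, C_2 ≅ Z^18.

∂_1: C_1 → C_0 maps an edge to its endpoints' difference, ∂[p,q] = q − p. For instance
  ∂[v_4,v_6] = [v_6] − [v_4].
As a 9×27 matrix over Z this has rank 8, with invariant factors (1,1,1,1,1,1,1,1).

Boundary ∂_2: C_2 → C_1 sends each 2-simplex [p,q,r] to [q,r] − [p,r] + [p,q]. For instance
  ∂[v_3,v_4,v_8] = [v_4,v_8] − [v_3,v_8] + [v_3,v_4],
  ∂[v_5,v_7,v_8] = [v_7,v_8] − [v_5,v_8] + [v_5,v_7].
As a 27×18 matrix over Z this has rank 17, with invariant factors (1,1,1,1,1,1,1,1,1,1,1,1,1,1,1,1,1).

Now H_k = ker ∂_k / im ∂_{k+1}, so:

  H_0: rank C_0 − rank ∂_1 = 9 − 8 = 1, and the invariant factors of ∂_1 are all 1, so H_0 = Z.
  H_1: rank ker ∂_1 − rank ∂_2 = (27 − 8) − 17 = 2, and the invariant factors of ∂_2 are all 1, so H_1 = Z^2.
  H_2: rank ker ∂_2 − rank ∂_3 = (18 − 17) − 0 = 1, and there is no ∂_3, so H_2 = Z.

(K is a triangulation of the torus T^2.)

H_0 = Z,  H_1 = Z^2,  H_2 = Z.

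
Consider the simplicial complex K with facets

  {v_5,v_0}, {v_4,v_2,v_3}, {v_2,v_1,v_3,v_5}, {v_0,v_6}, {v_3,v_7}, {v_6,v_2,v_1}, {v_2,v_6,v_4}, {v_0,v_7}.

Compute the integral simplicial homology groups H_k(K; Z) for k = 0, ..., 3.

Order the vertices as v_0 < v_1 < v_2 < v_3 < v_4 < v_5 < v_6 < v_7. Listing each simplex with vertices in this order, K has dimension 3 with simplices:

  0-simplices (8): [v_0], [v_1], [v_2], [v_3], [v_4], [v_5], [v_6], [v_7]
  1-simplices (15): (15 of them)
  2-simplices (7): [v_1,v_2,v_3], [v_1,v_2,v_5], [v_1,v_2,v_6], [v_1,v_3,v_5], [v_2,v_3,v_4], [v_2,v_3,v_5], [v_2,v_4,v_6]
  3-simplices (1): [v_1,v_2,v_3,v_5]

giving chain groups C_0 ≅ Z^8, C_1 ≅ Z^15, C_2 ≅ Z^7, C_3 ≅ Z^1.

∂_1: C_1 → C_0 sends each edge [p,q] (with p < q) to q − p.
The 8×15 boundary matrix has rank 7 and Smith normal form diag(1,1,1,1,1,1,1).

∂_2: C_2 → C_1 maps a triangle to the signed sum of its edges. For instance
  ∂[v_1,v_3,v_5] = [v_3,v_5] − [v_1,v_5] + [v_1,v_3],
  ∂[v_1,v_2,v_5] = [v_2,v_5] − [v_1,v_5] + [v_1,v_2].
The resulting 15×7 matrix has rank 6, and its Smith normal form has invariant factors (1,1,1,1,1,1).

∂_3: C_3 → C_2 sends each 3-simplex σ to the alternating sum Σ_i (−1)^i (σ with its i-th vertex removed). For instance
  ∂[v_1,v_2,v_3,v_5] = [v_2,v_3,v_5] − [v_1,v_3,v_5] + [v_1,v_2,v_5] − [v_1,v_2,v_3].
The 7×1 boundary matrix has rank 1 and Smith normal form diag(1).

Now H_k = ker ∂_k / im ∂_{k+1}, so:

  H_0: rank C_0 − rank ∂_1 = 8 − 7 = 1, and the invariant factors of ∂_1 are all 1, so H_0 ≅ Z.
  H_1: rank ker ∂_1 − rank ∂_2 = (15 − 7) − 6 = 2, and the invariant factors of ∂_2 are all 1, so H_1 ≅ Z^2.
  H_2: rank ker ∂_2 − rank ∂_3 = (7 − 6) − 1 = 0, and the invariant factors of ∂_3 are all 1, so H_2 ≅ 0.
  H_3: rank ker ∂_3 − rank ∂_4 = (1 − 1) − 0 = 0, and there is no ∂_4, so H_3 ≅ 0.

As a check, the Euler characteristic is 8 − 15 + 7 − 1 = -1, which agrees with 1 − 2 + 0 − 0 = -1.

H_0 = Z,  H_1 = Z^2,  H_2 = 0,  H_3 = 0.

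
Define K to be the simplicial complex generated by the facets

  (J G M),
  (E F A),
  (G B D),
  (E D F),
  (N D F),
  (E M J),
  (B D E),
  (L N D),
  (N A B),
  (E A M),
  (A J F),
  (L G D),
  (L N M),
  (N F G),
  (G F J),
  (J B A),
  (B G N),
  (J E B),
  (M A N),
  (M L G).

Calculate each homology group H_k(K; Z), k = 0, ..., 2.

H_0 ≅ Z,  H_1 ≅ Z ⊕ Z/2,  H_2 = 0.

Order the vertices as A < B < D < E < F < G < J < L < M < N. Listing each simplex with vertices in this order, K has dimension 2 with simplices:

  0-simplices (10): A, B, D, E, F, G, J, L, M, N
  1-simplices (30): AB, AE, AF, AJ, AM, AN, BD, BE, BG, BJ, BN, DE, DF, DG, DL, DN, EF, EJ, EM, FG, FJ, FN, GJ, GL, GM, GN, JM, LM, LN, MN
  2-simplices (20): ABJ, ABN, AEF, AEM, AFJ, AMN, BDE, BDG, BEJ, BGN, DEF, DFN, DGL, DLN, EJM, FGJ, FGN, GJM, GLM, LMN

so the chain groups are C_0 ≅ Z^10, C_1 ≅ Z^30, C_2 ≅ Z^20.

Boundary ∂_1: C_1 → C_0 maps an edge to its endpoints' difference, ∂[p,q] = q − p.
As a 10×30 matrix over Z this has rank 9, with invariant factors (1,1,1,1,1,1,1,1,1).

Boundary ∂_2: C_2 → C_1 maps a triangle to the signed sum of its edges. For instance
  ∂AEF = EF − AF + AE,
  ∂DGL = GL − DL + DG.
The 30×20 boundary matrix has rank 20 and Smith normal form diag(1,1,1,1,1,1,1,1,1,1,1,1,1,1,1,1,1,1,1,2).

Now H_k = ker ∂_k / im ∂_{k+1}, so:

  H_0: rank C_0 − rank ∂_1 = 10 − 9 = 1, and the invariant factors of ∂_1 are all 1, so H_0 = Z.
  H_1: rank ker ∂_1 − rank ∂_2 = (30 − 9) − 20 = 1, and ∂_2 has invariant factor 2 > 1, so H_1 = Z ⊕ Z/2.
  H_2: rank ker ∂_2 − rank ∂_3 = (20 − 20) − 0 = 0, and there is no ∂_3, so H_2 = 0.

As a check, the Euler characteristic is 10 − 30 + 20 = 0, which agrees with 1 − 1 + 0 = 0.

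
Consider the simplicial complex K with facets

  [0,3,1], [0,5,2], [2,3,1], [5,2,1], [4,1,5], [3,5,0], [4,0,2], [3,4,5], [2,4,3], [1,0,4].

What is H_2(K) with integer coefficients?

Take the total order 0 < 1 < 2 < 3 < 4 < 5 on the vertex set. Then K (dimension 2) consists of the simplices:

  0-simplices (6): [0], [1], [2], [3], [4], [5]
  1-simplices (15): [0,1], [0,2], [0,3], [0,4], [0,5], [1,2], [1,3], [1,4], [1,5], [2,3], [2,4], [2,5], [3,4], [3,5], [4,5]
  2-simplices (10): [0,1,3], [0,1,4], [0,2,4], [0,2,5], [0,3,5], [1,2,3], [1,2,5], [1,4,5], [2,3,4], [3,4,5]

giving chain groups C_0 ≅ Z^6, C_1 ≅ Z^15, C_2 ≅ Z^10.

The boundary map ∂_1: C_1 → C_0 sends each edge [p,q] (with p < q) to q − p. For instance
  ∂[4,5] = [5] − [4].
The resulting 6×15 matrix has rank 5, and its Smith normal form has invariant factors (1,1,1,1,1).

Boundary ∂_2: C_2 → C_1 maps a triangle to the signed sum of its edges. For instance
  ∂[1,2,5] = [2,5] − [1,5] + [1,2],
  ∂[0,1,4] = [1,4] − [0,4] + [0,1].
The resulting 15×10 matrix has rank 10, and its Smith normal form has invariant factors (1,1,1,1,1,1,1,1,1,2).

Computing H_k = (kernel of ∂_k) / (image of ∂_{k+1}):

  H_2: rank ker ∂_2 − rank ∂_3 = (10 − 10) − 0 = 0, and there is no ∂_3, so H_2 = 0.

(K is a triangulation of the real projective plane RP^2.)

H_2 = 0.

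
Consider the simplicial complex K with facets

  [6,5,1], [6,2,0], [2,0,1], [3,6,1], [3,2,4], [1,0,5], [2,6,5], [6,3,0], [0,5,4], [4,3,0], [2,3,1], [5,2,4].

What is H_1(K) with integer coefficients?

H_1 ≅ Z/2.

We work with the vertex ordering 0 < 1 < 2 < 3 < 4 < 5 < 6. The simplices of K, each written with vertices in increasing order, are:

  0-simplices (7): [0], [1], [2], [3], [4], [5], [6]
  1-simplices (18): [0,1], [0,2], [0,3], [0,4], [0,5], [0,6], [1,2], [1,3], [1,5], [1,6], [2,3], [2,4], [2,5], [2,6], [3,4], [3,6], [4,5], [5,6]
  2-simplices (12): [0,1,2], [0,1,5], [0,2,6], [0,3,4], [0,3,6], [0,4,5], [1,2,3], [1,3,6], [1,5,6], [2,3,4], [2,4,5], [2,5,6]

giving chain groups C_0 ≅ Z^7, C_1 ≅ Z^18, C_2 ≅ Z^12.

The boundary map ∂_1: C_1 → C_0 sends each edge [p,q] (with p < q) to q − p. For instance
  ∂[1,5] = [5] − [1].
This gives a 7×18 integer matrix of rank 6; reducing to Smith normal form yields diagonal entries (1,1,1,1,1,1).

∂_2: C_2 → C_1 sends each 2-simplex [p,q,r] to [q,r] − [p,r] + [p,q]. For instance
  ∂[0,2,6] = [2,6] − [0,6] + [0,2],
  ∂[1,5,6] = [5,6] − [1,6] + [1,5].
As a 18×12 matrix over Z this has rank 12, with invariant factors (1,1,1,1,1,1,1,1,1,1,1,2).

Now H_k = ker ∂_k / im ∂_{k+1}, so:

  H_1: rank ker ∂_1 − rank ∂_2 = (18 − 6) − 12 = 0, and ∂_2 has invariant factor 2 > 1, so H_1 = Z/2.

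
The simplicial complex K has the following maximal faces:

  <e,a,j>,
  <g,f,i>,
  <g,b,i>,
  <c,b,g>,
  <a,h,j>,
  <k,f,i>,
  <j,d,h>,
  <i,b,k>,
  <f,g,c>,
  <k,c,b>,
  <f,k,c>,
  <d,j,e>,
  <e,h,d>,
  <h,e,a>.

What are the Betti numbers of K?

b_0 = 2, b_1 = 0, b_2 = 2.

Order the vertices as a < b < c < d < e < f < g < h < i < j < k. Listing each simplex with vertices in this order, K has dimension 2 with simplices:

  0-simplices (11): a, b, c, d, e, f, g, h, i, j, k
  1-simplices (21): ae, ah, aj, bc, bg, bi, bk, cf, cg, ck, de, dh, dj, eh, ej, fg, fi, fk, gi, hj, ik
  2-simplices (14): aeh, aej, ahj, bcg, bck, bgi, bik, cfg, cfk, deh, dej, dhj, fgi, fik

so the chain groups are C_0 ≅ Z^11, C_1 ≅ Z^21, C_2 ≅ Z^14.

Boundary ∂_1: C_1 → C_0 is given by ∂[p,q] = [q] − [p]. For instance
  ∂ej = j − e.
This gives a 11×21 integer matrix of rank 9; reducing to Smith normal form yields diagonal entries (1,1,1,1,1,1,1,1,1).

∂_2: C_2 → C_1 acts by ∂[p,q,r] = [q,r] − [p,r] + [p,q]. For instance
  ∂cfk = fk − ck + cf,
  ∂cfg = fg − cg + cf.
This gives a 21×14 integer matrix of rank 12; reducing to Smith normal form yields diagonal entries (1,1,1,1,1,1,1,1,1,1,1,1).

Now H_k = ker ∂_k / im ∂_{k+1}, so:

  H_0: rank C_0 − rank ∂_1 = 11 − 9 = 2, and the invariant factors of ∂_1 are all 1, so H_0 = Z^2.
  H_1: rank ker ∂_1 − rank ∂_2 = (21 − 9) − 12 = 0, and the invariant factors of ∂_2 are all 1, so H_1 = 0.
  H_2: rank ker ∂_2 − rank ∂_3 = (14 − 12) − 0 = 2, and there is no ∂_3, so H_2 = Z^2.

(K is a triangulation of the disjoint union of the 2-sphere S^2 and the 2-sphere S^2.)

Hence the Betti numbers are b_0 = 2, b_1 = 0, b_2 = 2.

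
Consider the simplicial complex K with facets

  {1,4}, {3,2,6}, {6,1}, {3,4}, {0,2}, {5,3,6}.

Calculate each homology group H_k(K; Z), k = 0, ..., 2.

We work with the vertex ordering 0 < 1 < 2 < 3 < 4 < 5 < 6. The simplices of K, each written with vertices in increasing order, are:

  0-simplices (7): [0], [1], [2], [3], [4], [5], [6]
  1-simplices (9): [0,2], [1,4], [1,6], [2,3], [2,6], [3,4], [3,5], [3,6], [5,6]
  2-simplices (2): [2,3,6], [3,5,6]

Hence C_0 ≅ Z^7, C_1 ≅ Z^9, C_2 ≅ Z^2.

The boundary map ∂_1: C_1 → C_0 is given by ∂[p,q] = [q] − [p].
As a 7×9 matrix over Z this has rank 6, with invariant factors (1,1,1,1,1,1).

The boundary map ∂_2: C_2 → C_1 maps a triangle to the signed sum of its edges. For instance
  ∂[3,5,6] = [5,6] − [3,6] + [3,5],
  ∂[2,3,6] = [3,6] − [2,6] + [2,3].
The resulting 9×2 matrix has rank 2, and its Smith normal form has invariant factors (1,1).

Computing H_k = (kernel of ∂_k) / (image of ∂_{k+1}):

  H_0: rank C_0 − rank ∂_1 = 7 − 6 = 1, and the invariant factors of ∂_1 are all 1, so H_0 = Z.
  H_1: rank ker ∂_1 − rank ∂_2 = (9 − 6) − 2 = 1, and the invariant factors of ∂_2 are all 1, so H_1 = Z.
  H_2: rank ker ∂_2 − rank ∂_3 = (2 − 2) − 0 = 0, and there is no ∂_3, so H_2 = 0.

H_0 ≅ Z,  H_1 ≅ Z,  H_2 = 0.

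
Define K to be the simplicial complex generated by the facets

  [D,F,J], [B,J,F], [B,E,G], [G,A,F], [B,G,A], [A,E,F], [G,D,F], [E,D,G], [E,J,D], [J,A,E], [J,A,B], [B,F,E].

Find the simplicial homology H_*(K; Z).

Order the vertices as A < B < D < E < F < G < J. Listing each simplex with vertices in this order, K has dimension 2 with simplices:

  0-simplices (7): A, B, D, E, F, G, J
  1-simplices (18): AB, AE, AF, AG, AJ, BE, BF, BG, BJ, DE, DF, DG, DJ, EF, EG, EJ, FG, FJ
  2-simplices (12): ABG, ABJ, AEF, AEJ, AFG, BEF, BEG, BFJ, DEG, DEJ, DFG, DFJ

so the chain groups are C_0 ≅ Z^7, C_1 ≅ Z^18, C_2 ≅ Z^12.

The boundary map ∂_1: C_1 → C_0 sends each edge [p,q] (with p < q) to q − p.
The resulting 7×18 matrix has rank 6, and its Smith normal form has invariant factors (1,1,1,1,1,1).

The boundary map ∂_2: C_2 → C_1 sends each 2-simplex [p,q,r] to [q,r] − [p,r] + [p,q]. For instance
  ∂AEJ = EJ − AJ + AE,
  ∂ABJ = BJ − AJ + AB.
The resulting 18×12 matrix has rank 12, and its Smith normal form has invariant factors (1,1,1,1,1,1,1,1,1,1,1,2).

From H_k ≅ ker(∂_k) / im(∂_{k+1}) we obtain:

  H_0: rank C_0 − rank ∂_1 = 7 − 6 = 1, and the invariant factors of ∂_1 are all 1, so H_0 ≅ Z.
  H_1: rank ker ∂_1 − rank ∂_2 = (18 − 6) − 12 = 0, and ∂_2 has invariant factor 2 > 1, so H_1 ≅ Z/2.
  H_2: rank ker ∂_2 − rank ∂_3 = (12 − 12) − 0 = 0, and there is no ∂_3, so H_2 ≅ 0.

H_0 ≅ Z,  H_1 ≅ Z/2,  H_2 = 0.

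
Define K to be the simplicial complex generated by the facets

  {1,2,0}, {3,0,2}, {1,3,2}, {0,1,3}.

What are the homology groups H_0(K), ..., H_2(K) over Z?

Order the vertices as 0 < 1 < 2 < 3. Listing each simplex with vertices in this order, K has dimension 2 with simplices:

  0-simplices (4): [0], [1], [2], [3]
  1-simplices (6): [0,1], [0,2], [0,3], [1,2], [1,3], [2,3]
  2-simplices (4): [0,1,2], [0,1,3], [0,2,3], [1,2,3]

giving chain groups C_0 ≅ Z^4, C_1 ≅ Z^6, C_2 ≅ Z^4.

The boundary map ∂_1: C_1 → C_0 maps an edge to its endpoints' difference, ∂[p,q] = q − p. For instance
  ∂[0,3] = [3] − [0].
As a 4×6 matrix over Z this has rank 3, with invariant factors (1,1,1).

The boundary map ∂_2: C_2 → C_1 sends each 2-simplex [p,q,r] to [q,r] − [p,r] + [p,q]. For instance
  ∂[0,1,3] = [1,3] − [0,3] + [0,1],
  ∂[0,2,3] = [2,3] − [0,3] + [0,2].
This gives a 6×4 integer matrix of rank 3; reducing to Smith normal form yields diagonal entries (1,1,1).

From H_k ≅ ker(∂_k) / im(∂_{k+1}) we obtain:

  H_0: rank C_0 − rank ∂_1 = 4 − 3 = 1, and the invariant factors of ∂_1 are all 1, so H_0 = Z.
  H_1: rank ker ∂_1 − rank ∂_2 = (6 − 3) − 3 = 0, and the invariant factors of ∂_2 are all 1, so H_1 = 0.
  H_2: rank ker ∂_2 − rank ∂_3 = (4 − 3) − 0 = 1, and there is no ∂_3, so H_2 = Z.

H_0 = Z,  H_1 = 0,  H_2 = Z.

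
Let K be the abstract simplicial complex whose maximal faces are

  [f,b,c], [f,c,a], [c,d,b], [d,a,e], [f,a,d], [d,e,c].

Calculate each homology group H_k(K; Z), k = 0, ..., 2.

H_0 ≅ Z,  H_1 ≅ Z,  H_2 = 0.

We work with the vertex ordering a < b < c < d < e < f. The simplices of K, each written with vertices in increasing order, are:

  0-simplices (6): a, b, c, d, e, f
  1-simplices (12): ac, ad, ae, af, bc, bd, bf, cd, ce, cf, de, df
  2-simplices (6): acf, ade, adf, bcd, bcf, cde

so the chain groups are C_0 ≅ Z^6, C_1 ≅ Z^12, C_2 ≅ Z^6.

The boundary map ∂_1: C_1 → C_0 maps an edge to its endpoints' difference, ∂[p,q] = q − p.
The resulting 6×12 matrix has rank 5, and its Smith normal form has invariant factors (1,1,1,1,1).

The boundary map ∂_2: C_2 → C_1 sends each 2-simplex [p,q,r] to [q,r] − [p,r] + [p,q]. For instance
  ∂adf = df − af + ad,
  ∂acf = cf − af + ac.
This gives a 12×6 integer matrix of rank 6; reducing to Smith normal form yields diagonal entries (1,1,1,1,1,1).

Computing H_k = (kernel of ∂_k) / (image of ∂_{k+1}):

  H_0: rank C_0 − rank ∂_1 = 6 − 5 = 1, and the invariant factors of ∂_1 are all 1, so H_0 ≅ Z.
  H_1: rank ker ∂_1 − rank ∂_2 = (12 − 5) − 6 = 1, and the invariant factors of ∂_2 are all 1, so H_1 ≅ Z.
  H_2: rank ker ∂_2 − rank ∂_3 = (6 − 6) − 0 = 0, and there is no ∂_3, so H_2 ≅ 0.

(K is a triangulation of the cylinder S^1 x I.)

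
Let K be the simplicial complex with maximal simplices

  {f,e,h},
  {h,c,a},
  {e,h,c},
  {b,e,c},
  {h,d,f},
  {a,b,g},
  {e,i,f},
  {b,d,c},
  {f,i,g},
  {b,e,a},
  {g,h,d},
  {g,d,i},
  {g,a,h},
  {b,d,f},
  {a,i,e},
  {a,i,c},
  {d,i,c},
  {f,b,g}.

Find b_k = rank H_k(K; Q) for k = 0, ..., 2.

Take the total order a < b < c < d < e < f < g < h < i on the vertex set. Then K (dimension 2) consists of the simplices:

  0-simplices (9): a, b, c, d, e, f, g, h, i
  1-simplices (27): ab, ac, ae, ag, ah, ai, bc, bd, be, bf, bg, cd, ce, ch, ci, df, dg, dh, di, ef, eh, ei, fg, fh, fi, gh, gi
  2-simplices (18): abe, abg, ach, aci, aei, agh, bcd, bce, bdf, bfg, cdi, ceh, dfh, dgh, dgi, efh, efi, fgi

giving chain groups C_0 ≅ Z^9, C_1 ≅ Z^27, C_2 ≅ Z^18.

Boundary ∂_1: C_1 → C_0 maps an edge to its endpoints' difference, ∂[p,q] = q − p.
The 9×27 boundary matrix has rank 8 and Smith normal form diag(1,1,1,1,1,1,1,1).

∂_2: C_2 → C_1 acts by ∂[p,q,r] = [q,r] − [p,r] + [p,q]. For instance
  ∂dgi = gi − di + dg,
  ∂aei = ei − ai + ae.
This gives a 27×18 integer matrix of rank 18; reducing to Smith normal form yields diagonal entries (1,1,1,1,1,1,1,1,1,1,1,1,1,1,1,1,1,2).

Computing H_k = (kernel of ∂_k) / (image of ∂_{k+1}):

  H_0: rank C_0 − rank ∂_1 = 9 − 8 = 1, and the invariant factors of ∂_1 are all 1, so H_0 ≅ Z.
  H_1: rank ker ∂_1 − rank ∂_2 = (27 − 8) − 18 = 1, and ∂_2 has invariant factor 2 > 1, so H_1 ≅ Z ⊕ Z_2.
  H_2: rank ker ∂_2 − rank ∂_3 = (18 − 18) − 0 = 0, and there is no ∂_3, so H_2 ≅ 0.

Hence the Betti numbers are b_0 = 1, b_1 = 1, b_2 = 0.

b_0 = 1, b_1 = 1, b_2 = 0.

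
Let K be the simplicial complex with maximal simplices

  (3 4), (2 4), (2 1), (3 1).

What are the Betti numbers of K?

b_0 = 1, b_1 = 1.

K has 4 vertices, 4 edges.
rank ∂_0 = 0, rank ∂_1 = 3 ⇒ b_0 = 4 − 0 − 3 = 1; all invariant factors of ∂_1 are 1 so no torsion. So H_0 = Z.
rank ∂_1 = 3, rank ∂_2 = 0 ⇒ b_1 = 4 − 3 − 0 = 1. So H_1 = Z.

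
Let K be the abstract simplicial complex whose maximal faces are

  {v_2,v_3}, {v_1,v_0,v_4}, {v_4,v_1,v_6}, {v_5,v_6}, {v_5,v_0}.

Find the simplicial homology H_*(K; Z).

H_0 = Z^2,  H_1 = Z,  H_2 = 0.

Fix the vertex order v_0 < v_1 < v_2 < v_3 < v_4 < v_5 < v_6 and write every simplex with vertices in increasing order. Then dim K = 2 and the simplices of K are:

  0-simplices (7): [v_0], [v_1], [v_2], [v_3], [v_4], [v_5], [v_6]
  1-simplices (8): [v_0,v_1], [v_0,v_4], [v_0,v_5], [v_1,v_4], [v_1,v_6], [v_2,v_3], [v_4,v_6], [v_5,v_6]
  2-simplices (2): [v_0,v_1,v_4], [v_1,v_4,v_6]

giving chain groups C_0 ≅ Z^7, C_1 ≅ Z^8, C_2 ≅ Z^2.

∂_1: C_1 → C_0 is given by ∂[p,q] = [q] − [p]. For instance
  ∂[v_2,v_3] = [v_3] − [v_2].
As a 7×8 matrix over Z this has rank 5, with invariant factors (1,1,1,1,1).

Boundary ∂_2: C_2 → C_1 sends each 2-simplex [p,q,r] to [q,r] − [p,r] + [p,q]. For instance
  ∂[v_1,v_4,v_6] = [v_4,v_6] − [v_1,v_6] + [v_1,v_4],
  ∂[v_0,v_1,v_4] = [v_1,v_4] − [v_0,v_4] + [v_0,v_1].
This gives a 8×2 integer matrix of rank 2; reducing to Smith normal form yields diagonal entries (1,1).

Reading off H_k = ker ∂_k / im ∂_{k+1}:

  H_0: rank C_0 − rank ∂_1 = 7 − 5 = 2, and the invariant factors of ∂_1 are all 1, so H_0 = Z^2.
  H_1: rank ker ∂_1 − rank ∂_2 = (8 − 5) − 2 = 1, and the invariant factors of ∂_2 are all 1, so H_1 = Z.
  H_2: rank ker ∂_2 − rank ∂_3 = (2 − 2) − 0 = 0, and there is no ∂_3, so H_2 = 0.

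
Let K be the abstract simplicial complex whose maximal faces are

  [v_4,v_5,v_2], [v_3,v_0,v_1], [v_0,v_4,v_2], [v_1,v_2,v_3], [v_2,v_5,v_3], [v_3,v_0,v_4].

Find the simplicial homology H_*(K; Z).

Order the vertices as v_0 < v_1 < v_2 < v_3 < v_4 < v_5. Listing each simplex with vertices in this order, K has dimension 2 with simplices:

  0-simplices (6): [v_0], [v_1], [v_2], [v_3], [v_4], [v_5]
  1-simplices (12): [v_0,v_1], [v_0,v_2], [v_0,v_3], [v_0,v_4], [v_1,v_2], [v_1,v_3], [v_2,v_3], [v_2,v_4], [v_2,v_5], [v_3,v_4], [v_3,v_5], [v_4,v_5]
  2-simplices (6): [v_0,v_1,v_3], [v_0,v_2,v_4], [v_0,v_3,v_4], [v_1,v_2,v_3], [v_2,v_3,v_5], [v_2,v_4,v_5]

so the chain groups are C_0 ≅ Z^6, C_1 ≅ Z^12, C_2 ≅ Z^6.

The boundary map ∂_1: C_1 → C_0 maps an edge to its endpoints' difference, ∂[p,q] = q − p. For instance
  ∂[v_2,v_5] = [v_5] − [v_2].
As a 6×12 matrix over Z this has rank 5, with invariant factors (1,1,1,1,1).

∂_2: C_2 → C_1 acts by ∂[p,q,r] = [q,r] − [p,r] + [p,q]. For instance
  ∂[v_0,v_3,v_4] = [v_3,v_4] − [v_0,v_4] + [v_0,v_3],
  ∂[v_0,v_1,v_3] = [v_1,v_3] − [v_0,v_3] + [v_0,v_1].
The resulting 12×6 matrix has rank 6, and its Smith normal form has invariant factors (1,1,1,1,1,1).

Computing H_k = (kernel of ∂_k) / (image of ∂_{k+1}):

  H_0: rank C_0 − rank ∂_1 = 6 − 5 = 1, and the invariant factors of ∂_1 are all 1, so H_0 ≅ Z.
  H_1: rank ker ∂_1 − rank ∂_2 = (12 − 5) − 6 = 1, and the invariant factors of ∂_2 are all 1, so H_1 ≅ Z.
  H_2: rank ker ∂_2 − rank ∂_3 = (6 − 6) − 0 = 0, and there is no ∂_3, so H_2 ≅ 0.

H_0 ≅ Z,  H_1 ≅ Z,  H_2 = 0.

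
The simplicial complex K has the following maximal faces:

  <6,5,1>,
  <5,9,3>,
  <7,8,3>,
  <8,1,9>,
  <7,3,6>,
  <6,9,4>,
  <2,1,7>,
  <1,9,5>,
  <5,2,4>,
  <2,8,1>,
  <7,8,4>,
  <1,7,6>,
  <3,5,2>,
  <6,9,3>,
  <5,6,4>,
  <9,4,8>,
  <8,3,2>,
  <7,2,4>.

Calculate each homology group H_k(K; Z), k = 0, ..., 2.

H_0 ≅ Z,  H_1 ≅ Z ⊕ Z/2,  H_2 = 0.

Take the total order 1 < 2 < 3 < 4 < 5 < 6 < 7 < 8 < 9 on the vertex set. Then K (dimension 2) consists of the simplices:

  0-simplices (9): [1], [2], [3], [4], [5], [6], [7], [8], [9]
  1-simplices (27): (27 of them)
  2-simplices (18): [1,2,7], [1,2,8], [1,5,6], [1,5,9], [1,6,7], [1,8,9], [2,3,5], [2,3,8], [2,4,5], [2,4,7], [3,5,9], [3,6,7], [3,6,9], [3,7,8], [4,5,6], [4,6,9], [4,7,8], [4,8,9]

giving chain groups C_0 ≅ Z^9, C_1 ≅ Z^27, C_2 ≅ Z^18.

∂_1: C_1 → C_0 sends each edge [p,q] (with p < q) to q − p.
The resulting 9×27 matrix has rank 8, and its Smith normal form has invariant factors (1,1,1,1,1,1,1,1).

The boundary map ∂_2: C_2 → C_1 acts by ∂[p,q,r] = [q,r] − [p,r] + [p,q]. For instance
  ∂[1,5,6] = [5,6] − [1,6] + [1,5],
  ∂[2,3,5] = [3,5] − [2,5] + [2,3].
The 27×18 boundary matrix has rank 18 and Smith normal form diag(1,1,1,1,1,1,1,1,1,1,1,1,1,1,1,1,1,2).

Now H_k = ker ∂_k / im ∂_{k+1}, so:

  H_0: rank C_0 − rank ∂_1 = 9 − 8 = 1, and the invariant factors of ∂_1 are all 1, so H_0 = Z.
  H_1: rank ker ∂_1 − rank ∂_2 = (27 − 8) − 18 = 1, and ∂_2 has invariant factor 2 > 1, so H_1 = Z ⊕ Z/2.
  H_2: rank ker ∂_2 − rank ∂_3 = (18 − 18) − 0 = 0, and there is no ∂_3, so H_2 = 0.

As a check, the Euler characteristic is 9 − 27 + 18 = 0, which agrees with 1 − 1 + 0 = 0.
(K is a triangulation of the Klein bottle.)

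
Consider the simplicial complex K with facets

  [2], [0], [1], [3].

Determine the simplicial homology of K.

H_0 = Z^4.

Fix the vertex order 0 < 1 < 2 < 3 and write every simplex with vertices in increasing order. Then dim K = 0 and the simplices of K are:

  0-simplices (4): [0], [1], [2], [3]

giving chain groups C_0 ≅ Z^4.

Now H_k = ker ∂_k / im ∂_{k+1}, so:

  H_0: rank C_0 − rank ∂_1 = 4 − 0 = 4, and there is no ∂_1, so H_0 = Z^4.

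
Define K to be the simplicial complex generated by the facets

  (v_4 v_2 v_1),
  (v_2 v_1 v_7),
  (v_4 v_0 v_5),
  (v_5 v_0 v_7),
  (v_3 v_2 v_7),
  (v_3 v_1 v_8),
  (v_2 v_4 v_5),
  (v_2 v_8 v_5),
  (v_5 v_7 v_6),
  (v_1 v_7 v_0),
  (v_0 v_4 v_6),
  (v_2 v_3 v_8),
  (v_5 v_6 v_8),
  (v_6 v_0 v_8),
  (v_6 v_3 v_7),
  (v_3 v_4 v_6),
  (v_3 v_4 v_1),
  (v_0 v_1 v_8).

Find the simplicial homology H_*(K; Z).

K has 9 vertices, 27 edges, 18 triangles.
rank ∂_0 = 0, rank ∂_1 = 8 ⇒ b_0 = 9 − 0 − 8 = 1; all invariant factors of ∂_1 are 1 so no torsion. So H_0 = Z.
rank ∂_1 = 8, rank ∂_2 = 18 ⇒ b_1 = 27 − 8 − 18 = 1; ∂_2 has invariant factor(s) [2] giving torsion. So H_1 = Z ⊕ Z/2.
rank ∂_2 = 18, rank ∂_3 = 0 ⇒ b_2 = 18 − 18 − 0 = 0. So H_2 = 0.

H_0 = Z,  H_1 = Z ⊕ Z/2,  H_2 = 0.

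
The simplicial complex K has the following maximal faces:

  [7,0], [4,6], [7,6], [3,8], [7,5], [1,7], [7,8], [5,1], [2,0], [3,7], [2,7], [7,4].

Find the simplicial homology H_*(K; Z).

Order the vertices as 0 < 1 < 2 < 3 < 4 < 5 < 6 < 7 < 8. Listing each simplex with vertices in this order, K has dimension 1 with simplices:

  0-simplices (9): [0], [1], [2], [3], [4], [5], [6], [7], [8]
  1-simplices (12): [0,2], [0,7], [1,5], [1,7], [2,7], [3,7], [3,8], [4,6], [4,7], [5,7], [6,7], [7,8]

so the chain groups are C_0 ≅ Z^9, C_1 ≅ Z^12.

Boundary ∂_1: C_1 → C_0 maps an edge to its endpoints' difference, ∂[p,q] = q − p. For instance
  ∂[4,7] = [7] − [4].
This gives a 9×12 integer matrix of rank 8; reducing to Smith normal form yields diagonal entries (1,1,1,1,1,1,1,1).

Computing H_k = (kernel of ∂_k) / (image of ∂_{k+1}):

  H_0: rank C_0 − rank ∂_1 = 9 − 8 = 1, and the invariant factors of ∂_1 are all 1, so H_0 ≅ Z.
  H_1: rank ker ∂_1 − rank ∂_2 = (12 − 8) − 0 = 4, and there is no ∂_2, so H_1 ≅ Z^4.

(K is a triangulation of a wedge of 4 circles.)

H_0 = Z,  H_1 = Z^4.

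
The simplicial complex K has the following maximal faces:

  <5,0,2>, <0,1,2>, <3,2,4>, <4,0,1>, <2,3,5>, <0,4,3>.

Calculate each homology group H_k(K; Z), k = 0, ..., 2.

Order the vertices as 0 < 1 < 2 < 3 < 4 < 5. Listing each simplex with vertices in this order, K has dimension 2 with simplices:

  0-simplices (6): [0], [1], [2], [3], [4], [5]
  1-simplices (12): [0,1], [0,2], [0,3], [0,4], [0,5], [1,2], [1,4], [2,3], [2,4], [2,5], [3,4], [3,5]
  2-simplices (6): [0,1,2], [0,1,4], [0,2,5], [0,3,4], [2,3,4], [2,3,5]

so the chain groups are C_0 ≅ Z^6, C_1 ≅ Z^12, C_2 ≅ Z^6.

The boundary map ∂_1: C_1 → C_0 sends each edge [p,q] (with p < q) to q − p.
As a 6×12 matrix over Z this has rank 5, with invariant factors (1,1,1,1,1).

Boundary ∂_2: C_2 → C_1 sends each 2-simplex [p,q,r] to [q,r] − [p,r] + [p,q]. For instance
  ∂[2,3,4] = [3,4] − [2,4] + [2,3],
  ∂[0,1,2] = [1,2] − [0,2] + [0,1].
As a 12×6 matrix over Z this has rank 6, with invariant factors (1,1,1,1,1,1).

Reading off H_k = ker ∂_k / im ∂_{k+1}:

  H_0: rank C_0 − rank ∂_1 = 6 − 5 = 1, and the invariant factors of ∂_1 are all 1, so H_0 = Z.
  H_1: rank ker ∂_1 − rank ∂_2 = (12 − 5) − 6 = 1, and the invariant factors of ∂_2 are all 1, so H_1 = Z.
  H_2: rank ker ∂_2 − rank ∂_3 = (6 − 6) − 0 = 0, and there is no ∂_3, so H_2 = 0.

H_0 ≅ Z,  H_1 ≅ Z,  H_2 = 0.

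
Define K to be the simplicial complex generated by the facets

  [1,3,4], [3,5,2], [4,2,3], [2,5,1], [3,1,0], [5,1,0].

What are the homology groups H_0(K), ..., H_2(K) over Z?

H_0 ≅ Z,  H_1 ≅ Z,  H_2 = 0.

Take the total order 0 < 1 < 2 < 3 < 4 < 5 on the vertex set. Then K (dimension 2) consists of the simplices:

  0-simplices (6): [0], [1], [2], [3], [4], [5]
  1-simplices (12): [0,1], [0,3], [0,5], [1,2], [1,3], [1,4], [1,5], [2,3], [2,4], [2,5], [3,4], [3,5]
  2-simplices (6): [0,1,3], [0,1,5], [1,2,5], [1,3,4], [2,3,4], [2,3,5]

Hence C_0 ≅ Z^6, C_1 ≅ Z^12, C_2 ≅ Z^6.

∂_1: C_1 → C_0 sends each edge [p,q] (with p < q) to q − p. For instance
  ∂[1,5] = [5] − [1].
As a 6×12 matrix over Z this has rank 5, with invariant factors (1,1,1,1,1).

∂_2: C_2 → C_1 acts by ∂[p,q,r] = [q,r] − [p,r] + [p,q]. For instance
  ∂[0,1,3] = [1,3] − [0,3] + [0,1],
  ∂[2,3,5] = [3,5] − [2,5] + [2,3].
The 12×6 boundary matrix has rank 6 and Smith normal form diag(1,1,1,1,1,1).

From H_k ≅ ker(∂_k) / im(∂_{k+1}) we obtain:

  H_0: rank C_0 − rank ∂_1 = 6 − 5 = 1, and the invariant factors of ∂_1 are all 1, so H_0 = Z.
  H_1: rank ker ∂_1 − rank ∂_2 = (12 − 5) − 6 = 1, and the invariant factors of ∂_2 are all 1, so H_1 = Z.
  H_2: rank ker ∂_2 − rank ∂_3 = (6 − 6) − 0 = 0, and there is no ∂_3, so H_2 = 0.

As a check, the Euler characteristic is 6 − 12 + 6 = 0, which agrees with 1 − 1 + 0 = 0.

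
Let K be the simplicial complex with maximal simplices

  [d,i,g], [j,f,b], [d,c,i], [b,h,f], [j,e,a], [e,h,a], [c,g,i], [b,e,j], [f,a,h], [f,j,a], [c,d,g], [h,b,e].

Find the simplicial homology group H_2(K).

H_2 ≅ Z^2.

Take the total order a < b < c < d < e < f < g < h < i < j on the vertex set. Then K (dimension 2) consists of the simplices:

  0-simplices (10): a, b, c, d, e, f, g, h, i, j
  1-simplices (18): ae, af, ah, aj, be, bf, bh, bj, cd, cg, ci, dg, di, eh, ej, fh, fj, gi
  2-simplices (12): aeh, aej, afh, afj, beh, bej, bfh, bfj, cdg, cdi, cgi, dgi

so the chain groups are C_0 ≅ Z^10, C_1 ≅ Z^18, C_2 ≅ Z^12.

∂_1: C_1 → C_0 maps an edge to its endpoints' difference, ∂[p,q] = q − p. For instance
  ∂ci = i − c.
The 10×18 boundary matrix has rank 8 and Smith normal form diag(1,1,1,1,1,1,1,1).

Boundary ∂_2: C_2 → C_1 maps a triangle to the signed sum of its edges. For instance
  ∂cdg = dg − cg + cd,
  ∂aej = ej − aj + ae.
The 18×12 boundary matrix has rank 10 and Smith normal form diag(1,1,1,1,1,1,1,1,1,1).

Reading off H_k = ker ∂_k / im ∂_{k+1}:

  H_2: rank ker ∂_2 − rank ∂_3 = (12 − 10) − 0 = 2, and there is no ∂_3, so H_2 ≅ Z^2.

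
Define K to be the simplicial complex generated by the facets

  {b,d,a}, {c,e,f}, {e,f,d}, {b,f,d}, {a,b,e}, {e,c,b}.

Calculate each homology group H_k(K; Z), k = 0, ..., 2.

Take the total order a < b < c < d < e < f on the vertex set. Then K (dimension 2) consists of the simplices:

  0-simplices (6): a, b, c, d, e, f
  1-simplices (12): ab, ad, ae, bc, bd, be, bf, ce, cf, de, df, ef
  2-simplices (6): abd, abe, bce, bdf, cef, def

Hence C_0 ≅ Z^6, C_1 ≅ Z^12, C_2 ≅ Z^6.

Boundary ∂_1: C_1 → C_0 sends each edge [p,q] (with p < q) to q − p.
The resulting 6×12 matrix has rank 5, and its Smith normal form has invariant factors (1,1,1,1,1).

Boundary ∂_2: C_2 → C_1 acts by ∂[p,q,r] = [q,r] − [p,r] + [p,q]. For instance
  ∂bce = ce − be + bc,
  ∂abe = be − ae + ab.
As a 12×6 matrix over Z this has rank 6, with invariant factors (1,1,1,1,1,1).

From H_k ≅ ker(∂_k) / im(∂_{k+1}) we obtain:

  H_0: rank C_0 − rank ∂_1 = 6 − 5 = 1, and the invariant factors of ∂_1 are all 1, so H_0 ≅ Z.
  H_1: rank ker ∂_1 − rank ∂_2 = (12 − 5) − 6 = 1, and the invariant factors of ∂_2 are all 1, so H_1 ≅ Z.
  H_2: rank ker ∂_2 − rank ∂_3 = (6 − 6) − 0 = 0, and there is no ∂_3, so H_2 ≅ 0.

H_0 ≅ Z,  H_1 ≅ Z,  H_2 = 0.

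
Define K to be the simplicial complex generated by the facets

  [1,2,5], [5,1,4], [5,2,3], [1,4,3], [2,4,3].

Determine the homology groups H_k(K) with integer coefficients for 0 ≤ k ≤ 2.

We work with the vertex ordering 1 < 2 < 3 < 4 < 5. The simplices of K, each written with vertices in increasing order, are:

  0-simplices (5): [1], [2], [3], [4], [5]
  1-simplices (10): [1,2], [1,3], [1,4], [1,5], [2,3], [2,4], [2,5], [3,4], [3,5], [4,5]
  2-simplices (5): [1,2,5], [1,3,4], [1,4,5], [2,3,4], [2,3,5]

Hence C_0 ≅ Z^5, C_1 ≅ Z^10, C_2 ≅ Z^5.

∂_1: C_1 → C_0 maps an edge to its endpoints' difference, ∂[p,q] = q − p.
This gives a 5×10 integer matrix of rank 4; reducing to Smith normal form yields diagonal entries (1,1,1,1).

∂_2: C_2 → C_1 sends each 2-simplex [p,q,r] to [q,r] − [p,r] + [p,q]. For instance
  ∂[1,3,4] = [3,4] − [1,4] + [1,3],
  ∂[1,4,5] = [4,5] − [1,5] + [1,4].
This gives a 10×5 integer matrix of rank 5; reducing to Smith normal form yields diagonal entries (1,1,1,1,1).

Reading off H_k = ker ∂_k / im ∂_{k+1}:

  H_0: rank C_0 − rank ∂_1 = 5 − 4 = 1, and the invariant factors of ∂_1 are all 1, so H_0 ≅ Z.
  H_1: rank ker ∂_1 − rank ∂_2 = (10 − 4) − 5 = 1, and the invariant factors of ∂_2 are all 1, so H_1 ≅ Z.
  H_2: rank ker ∂_2 − rank ∂_3 = (5 − 5) − 0 = 0, and there is no ∂_3, so H_2 ≅ 0.

As a check, the Euler characteristic is 5 − 10 + 5 = 0, which agrees with 1 − 1 + 0 = 0.
(K is a triangulation of the Möbius band.)

H_0 = Z,  H_1 = Z,  H_2 = 0.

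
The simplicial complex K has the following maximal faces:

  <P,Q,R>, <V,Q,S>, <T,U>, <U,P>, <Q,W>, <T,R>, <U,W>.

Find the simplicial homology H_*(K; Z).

H_0 ≅ Z,  H_1 ≅ Z^2,  H_2 = 0.

Order the vertices as P < Q < R < S < T < U < V < W. Listing each simplex with vertices in this order, K has dimension 2 with simplices:

  0-simplices (8): P, Q, R, S, T, U, V, W
  1-simplices (11): PQ, PR, PU, QR, QS, QV, QW, RT, SV, TU, UW
  2-simplices (2): PQR, QSV

so the chain groups are C_0 ≅ Z^8, C_1 ≅ Z^11, C_2 ≅ Z^2.

∂_1: C_1 → C_0 sends each edge [p,q] (with p < q) to q − p. For instance
  ∂SV = V − S.
The 8×11 boundary matrix has rank 7 and Smith normal form diag(1,1,1,1,1,1,1).

∂_2: C_2 → C_1 sends each 2-simplex [p,q,r] to [q,r] − [p,r] + [p,q]. For instance
  ∂PQR = QR − PR + PQ,
  ∂QSV = SV − QV + QS.
The 11×2 boundary matrix has rank 2 and Smith normal form diag(1,1).

Now H_k = ker ∂_k / im ∂_{k+1}, so:

  H_0: rank C_0 − rank ∂_1 = 8 − 7 = 1, and the invariant factors of ∂_1 are all 1, so H_0 ≅ Z.
  H_1: rank ker ∂_1 − rank ∂_2 = (11 − 7) − 2 = 2, and the invariant factors of ∂_2 are all 1, so H_1 ≅ Z^2.
  H_2: rank ker ∂_2 − rank ∂_3 = (2 − 2) − 0 = 0, and there is no ∂_3, so H_2 ≅ 0.

As a check, the Euler characteristic is 8 − 11 + 2 = -1, which agrees with 1 − 2 + 0 = -1.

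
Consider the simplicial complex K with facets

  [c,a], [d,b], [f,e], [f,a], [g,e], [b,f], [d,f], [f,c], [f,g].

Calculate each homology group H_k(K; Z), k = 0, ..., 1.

H_0 ≅ Z,  H_1 ≅ Z^3.

K has 7 vertices, 9 edges.
rank ∂_0 = 0, rank ∂_1 = 6 ⇒ b_0 = 7 − 0 − 6 = 1; all invariant factors of ∂_1 are 1 so no torsion. So H_0 = Z.
rank ∂_1 = 6, rank ∂_2 = 0 ⇒ b_1 = 9 − 6 − 0 = 3. So H_1 = Z^3.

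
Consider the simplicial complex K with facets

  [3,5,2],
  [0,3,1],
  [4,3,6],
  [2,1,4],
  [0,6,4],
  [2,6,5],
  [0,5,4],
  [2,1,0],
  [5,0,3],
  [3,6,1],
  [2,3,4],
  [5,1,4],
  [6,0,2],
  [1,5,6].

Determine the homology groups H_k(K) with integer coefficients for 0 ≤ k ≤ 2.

Take the total order 0 < 1 < 2 < 3 < 4 < 5 < 6 on the vertex set. Then K (dimension 2) consists of the simplices:

  0-simplices (7): [0], [1], [2], [3], [4], [5], [6]
  1-simplices (21): [0,1], [0,2], [0,3], [0,4], [0,5], [0,6], [1,2], [1,3], [1,4], [1,5], [1,6], [2,3], [2,4], [2,5], [2,6], [3,4], [3,5], [3,6], [4,5], [4,6], [5,6]
  2-simplices (14): [0,1,2], [0,1,3], [0,2,6], [0,3,5], [0,4,5], [0,4,6], [1,2,4], [1,3,6], [1,4,5], [1,5,6], [2,3,4], [2,3,5], [2,5,6], [3,4,6]

Hence C_0 ≅ Z^7, C_1 ≅ Z^21, C_2 ≅ Z^14.

Boundary ∂_1: C_1 → C_0 maps an edge to its endpoints' difference, ∂[p,q] = q − p.
As a 7×21 matrix over Z this has rank 6, with invariant factors (1,1,1,1,1,1).

Boundary ∂_2: C_2 → C_1 sends each 2-simplex [p,q,r] to [q,r] − [p,r] + [p,q]. For instance
  ∂[0,2,6] = [2,6] − [0,6] + [0,2],
  ∂[2,3,4] = [3,4] − [2,4] + [2,3].
The resulting 21×14 matrix has rank 13, and its Smith normal form has invariant factors (1,1,1,1,1,1,1,1,1,1,1,1,1).

Reading off H_k = ker ∂_k / im ∂_{k+1}:

  H_0: rank C_0 − rank ∂_1 = 7 − 6 = 1, and the invariant factors of ∂_1 are all 1, so H_0 ≅ Z.
  H_1: rank ker ∂_1 − rank ∂_2 = (21 − 6) − 13 = 2, and the invariant factors of ∂_2 are all 1, so H_1 ≅ Z^2.
  H_2: rank ker ∂_2 − rank ∂_3 = (14 − 13) − 0 = 1, and there is no ∂_3, so H_2 ≅ Z.

As a check, the Euler characteristic is 7 − 21 + 14 = 0, which agrees with 1 − 2 + 1 = 0.

H_0 ≅ Z,  H_1 ≅ Z^2,  H_2 ≅ Z.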